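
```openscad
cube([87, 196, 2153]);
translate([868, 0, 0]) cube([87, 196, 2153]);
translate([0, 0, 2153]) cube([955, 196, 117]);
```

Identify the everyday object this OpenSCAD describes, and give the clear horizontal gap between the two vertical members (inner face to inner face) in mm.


A door frame. The clear opening width is 781 mm.

Two 2153 mm tall posts with a header on top — a door frame. The left jamb is 87 mm wide at x = 0; the right jamb starts at x = 868. The clear opening is 868 − 87 = 781 mm.


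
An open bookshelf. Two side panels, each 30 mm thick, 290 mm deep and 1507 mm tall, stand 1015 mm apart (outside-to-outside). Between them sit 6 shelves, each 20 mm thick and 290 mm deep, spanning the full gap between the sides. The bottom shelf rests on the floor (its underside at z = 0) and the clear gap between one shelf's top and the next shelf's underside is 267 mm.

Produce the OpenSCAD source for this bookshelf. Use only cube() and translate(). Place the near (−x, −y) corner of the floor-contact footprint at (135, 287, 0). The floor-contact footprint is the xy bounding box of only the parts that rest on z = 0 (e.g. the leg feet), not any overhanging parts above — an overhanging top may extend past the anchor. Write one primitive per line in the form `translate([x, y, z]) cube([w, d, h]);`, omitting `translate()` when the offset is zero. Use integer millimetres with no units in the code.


translate([135, 287, 0]) cube([30, 290, 1507]);
translate([1120, 287, 0]) cube([30, 290, 1507]);
translate([165, 287, 0]) cube([955, 290, 20]);
translate([165, 287, 287]) cube([955, 290, 20]);
translate([165, 287, 574]) cube([955, 290, 20]);
translate([165, 287, 861]) cube([955, 290, 20]);
translate([165, 287, 1148]) cube([955, 290, 20]);
translate([165, 287, 1435]) cube([955, 290, 20]);


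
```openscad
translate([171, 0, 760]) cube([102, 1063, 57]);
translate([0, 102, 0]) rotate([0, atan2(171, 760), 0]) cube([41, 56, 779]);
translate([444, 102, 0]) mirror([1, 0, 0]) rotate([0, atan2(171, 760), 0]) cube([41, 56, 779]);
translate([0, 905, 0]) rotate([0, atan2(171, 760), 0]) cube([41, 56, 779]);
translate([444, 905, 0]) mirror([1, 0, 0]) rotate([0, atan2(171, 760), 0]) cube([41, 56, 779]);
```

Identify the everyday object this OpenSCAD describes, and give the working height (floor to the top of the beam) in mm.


A sawhorse. The overall height is 817 mm.

A beam across two mirrored pairs of raked legs — a sawhorse. The beam's underside is at z = 760 (matching the legs' vertical rise in atan2(171, 760)) and the beam is 57 mm tall, so its top is at 760 + 57 = 817 mm. The raked legs top out at the beam's underside, so that is the highest point.


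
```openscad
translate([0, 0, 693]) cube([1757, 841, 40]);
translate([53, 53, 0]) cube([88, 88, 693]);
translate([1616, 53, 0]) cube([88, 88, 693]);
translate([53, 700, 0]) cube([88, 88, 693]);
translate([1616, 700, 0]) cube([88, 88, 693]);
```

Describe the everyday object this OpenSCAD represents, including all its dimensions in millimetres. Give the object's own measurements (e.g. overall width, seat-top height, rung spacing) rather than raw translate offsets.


A table: top 1757 mm (x) × 841 mm (y), 40 mm thick, upper face at z = 733 mm, on four 88×88 mm square legs, each inset 53 mm from the nearest pair of top edges from z = 0 to the bottom of the top.


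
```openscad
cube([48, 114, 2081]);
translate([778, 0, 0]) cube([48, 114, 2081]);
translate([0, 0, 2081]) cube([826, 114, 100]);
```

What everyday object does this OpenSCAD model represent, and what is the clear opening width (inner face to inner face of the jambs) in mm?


A door frame. The clear opening width is 730 mm.

Two 2081 mm tall posts with a header on top — a door frame. The left jamb is 48 mm wide at x = 0; the right jamb starts at x = 778. The clear opening is 778 − 48 = 730 mm.


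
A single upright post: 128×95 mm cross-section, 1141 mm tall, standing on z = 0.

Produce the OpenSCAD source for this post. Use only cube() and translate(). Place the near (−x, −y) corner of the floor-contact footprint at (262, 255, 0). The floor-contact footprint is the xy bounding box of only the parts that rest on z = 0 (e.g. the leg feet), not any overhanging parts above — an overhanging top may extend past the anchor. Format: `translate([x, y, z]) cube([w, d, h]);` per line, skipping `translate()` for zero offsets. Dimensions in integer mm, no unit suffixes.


translate([262, 255, 0]) cube([128, 95, 1141]);


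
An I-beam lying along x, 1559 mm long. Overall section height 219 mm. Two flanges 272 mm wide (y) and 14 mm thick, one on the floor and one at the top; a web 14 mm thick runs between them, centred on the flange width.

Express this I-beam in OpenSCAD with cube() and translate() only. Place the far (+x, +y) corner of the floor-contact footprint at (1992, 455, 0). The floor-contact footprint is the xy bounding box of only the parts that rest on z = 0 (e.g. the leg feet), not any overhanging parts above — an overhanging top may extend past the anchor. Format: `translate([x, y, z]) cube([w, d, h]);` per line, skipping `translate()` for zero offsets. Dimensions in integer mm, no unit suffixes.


translate([433, 183, 0]) cube([1559, 272, 14]);
translate([433, 312, 14]) cube([1559, 14, 191]);
translate([433, 183, 205]) cube([1559, 272, 14]);


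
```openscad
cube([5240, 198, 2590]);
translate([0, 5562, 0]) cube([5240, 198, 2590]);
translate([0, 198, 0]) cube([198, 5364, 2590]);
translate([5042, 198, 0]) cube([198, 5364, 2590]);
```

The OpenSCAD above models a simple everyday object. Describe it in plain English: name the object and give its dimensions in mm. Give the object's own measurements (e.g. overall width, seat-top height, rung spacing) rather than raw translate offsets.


The wall frame of a small rectangular building: four walls, each 2590 mm tall and 198 mm thick, enclosing a footprint 5240 mm (x) by 5760 mm (y) outside-to-outside, with no floor or roof. The front and back walls (the −y and +y sides) span the full width; the two side walls fit between them.


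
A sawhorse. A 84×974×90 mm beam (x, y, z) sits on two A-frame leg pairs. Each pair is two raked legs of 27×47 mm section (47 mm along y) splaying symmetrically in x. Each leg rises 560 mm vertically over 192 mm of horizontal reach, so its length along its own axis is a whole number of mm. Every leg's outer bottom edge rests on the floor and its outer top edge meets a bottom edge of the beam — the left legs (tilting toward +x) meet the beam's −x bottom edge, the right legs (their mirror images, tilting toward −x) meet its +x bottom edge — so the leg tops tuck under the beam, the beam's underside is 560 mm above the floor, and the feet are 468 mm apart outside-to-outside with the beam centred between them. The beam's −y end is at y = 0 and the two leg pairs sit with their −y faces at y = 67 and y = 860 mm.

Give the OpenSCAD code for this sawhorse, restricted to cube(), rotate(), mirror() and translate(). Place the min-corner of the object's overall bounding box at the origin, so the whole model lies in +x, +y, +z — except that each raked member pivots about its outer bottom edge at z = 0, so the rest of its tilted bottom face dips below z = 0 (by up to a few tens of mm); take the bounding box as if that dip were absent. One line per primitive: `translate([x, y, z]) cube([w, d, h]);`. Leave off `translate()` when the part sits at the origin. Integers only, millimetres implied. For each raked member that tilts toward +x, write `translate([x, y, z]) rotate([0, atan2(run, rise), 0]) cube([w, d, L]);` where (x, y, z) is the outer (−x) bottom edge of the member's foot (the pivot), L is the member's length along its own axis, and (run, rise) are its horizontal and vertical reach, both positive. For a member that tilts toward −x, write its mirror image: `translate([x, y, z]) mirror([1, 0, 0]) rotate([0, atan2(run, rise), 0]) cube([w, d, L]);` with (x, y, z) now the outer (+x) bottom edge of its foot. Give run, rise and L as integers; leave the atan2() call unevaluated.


translate([192, 0, 560]) cube([84, 974, 90]);
translate([0, 67, 0]) rotate([0, atan2(192, 560), 0]) cube([27, 47, 592]);
translate([468, 67, 0]) mirror([1, 0, 0]) rotate([0, atan2(192, 560), 0]) cube([27, 47, 592]);
translate([0, 860, 0]) rotate([0, atan2(192, 560), 0]) cube([27, 47, 592]);
translate([468, 860, 0]) mirror([1, 0, 0]) rotate([0, atan2(192, 560), 0]) cube([27, 47, 592]);


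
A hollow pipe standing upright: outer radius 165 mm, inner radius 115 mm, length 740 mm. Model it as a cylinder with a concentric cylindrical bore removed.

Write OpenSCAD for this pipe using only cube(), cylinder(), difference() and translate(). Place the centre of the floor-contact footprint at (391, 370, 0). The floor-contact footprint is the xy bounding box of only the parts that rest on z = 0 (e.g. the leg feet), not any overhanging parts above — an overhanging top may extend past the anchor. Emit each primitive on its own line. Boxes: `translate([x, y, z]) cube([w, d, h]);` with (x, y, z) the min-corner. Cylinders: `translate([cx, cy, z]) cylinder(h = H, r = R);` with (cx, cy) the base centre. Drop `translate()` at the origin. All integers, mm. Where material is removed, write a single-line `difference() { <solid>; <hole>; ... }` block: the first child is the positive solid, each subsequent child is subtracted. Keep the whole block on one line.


difference() { translate([391, 370, 0]) cylinder(h = 740, r = 165); translate([391, 370, 0]) cylinder(h = 740, r = 115); }


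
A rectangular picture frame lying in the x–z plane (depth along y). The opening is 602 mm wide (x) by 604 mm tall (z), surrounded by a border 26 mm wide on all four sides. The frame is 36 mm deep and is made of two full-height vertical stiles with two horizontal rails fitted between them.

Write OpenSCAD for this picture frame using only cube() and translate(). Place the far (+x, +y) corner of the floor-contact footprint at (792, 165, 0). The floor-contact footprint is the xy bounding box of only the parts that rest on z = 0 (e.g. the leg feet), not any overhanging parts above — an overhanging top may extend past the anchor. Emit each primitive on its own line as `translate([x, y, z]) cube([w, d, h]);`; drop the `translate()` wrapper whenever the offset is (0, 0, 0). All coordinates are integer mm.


translate([138, 129, 0]) cube([26, 36, 656]);
translate([766, 129, 0]) cube([26, 36, 656]);
translate([164, 129, 0]) cube([602, 36, 26]);
translate([164, 129, 630]) cube([602, 36, 26]);


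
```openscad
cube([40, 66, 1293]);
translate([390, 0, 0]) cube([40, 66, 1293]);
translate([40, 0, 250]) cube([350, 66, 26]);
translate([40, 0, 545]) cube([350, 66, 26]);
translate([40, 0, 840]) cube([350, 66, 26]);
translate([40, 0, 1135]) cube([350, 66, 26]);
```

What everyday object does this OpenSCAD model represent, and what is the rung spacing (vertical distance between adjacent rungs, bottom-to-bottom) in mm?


A ladder. The rung spacing is 295 mm.

Two tall 40×66 posts with 4 short bars between them — a ladder. Adjacent rungs sit at z = 250 and z = 545, so the spacing is 545 − 250 = 295 mm.


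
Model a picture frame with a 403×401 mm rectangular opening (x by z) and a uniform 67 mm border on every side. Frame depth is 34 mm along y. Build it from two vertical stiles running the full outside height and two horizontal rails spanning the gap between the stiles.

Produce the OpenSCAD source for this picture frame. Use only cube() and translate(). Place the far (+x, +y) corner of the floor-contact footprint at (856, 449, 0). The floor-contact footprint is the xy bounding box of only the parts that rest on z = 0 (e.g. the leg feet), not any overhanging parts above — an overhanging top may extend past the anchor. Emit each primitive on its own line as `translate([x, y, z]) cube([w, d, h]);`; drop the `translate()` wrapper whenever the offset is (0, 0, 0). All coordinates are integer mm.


translate([319, 415, 0]) cube([67, 34, 535]);
translate([789, 415, 0]) cube([67, 34, 535]);
translate([386, 415, 0]) cube([403, 34, 67]);
translate([386, 415, 468]) cube([403, 34, 67]);


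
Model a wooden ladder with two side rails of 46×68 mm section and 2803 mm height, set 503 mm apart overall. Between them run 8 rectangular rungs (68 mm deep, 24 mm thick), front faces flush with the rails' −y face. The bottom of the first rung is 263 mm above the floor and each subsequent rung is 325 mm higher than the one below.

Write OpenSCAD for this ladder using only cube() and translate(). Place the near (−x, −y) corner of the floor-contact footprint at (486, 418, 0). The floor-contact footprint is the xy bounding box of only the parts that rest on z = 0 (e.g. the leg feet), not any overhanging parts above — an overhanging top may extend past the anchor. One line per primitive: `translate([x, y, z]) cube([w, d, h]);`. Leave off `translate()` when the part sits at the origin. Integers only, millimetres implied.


translate([486, 418, 0]) cube([46, 68, 2803]);
translate([943, 418, 0]) cube([46, 68, 2803]);
translate([532, 418, 263]) cube([411, 68, 24]);
translate([532, 418, 588]) cube([411, 68, 24]);
translate([532, 418, 913]) cube([411, 68, 24]);
translate([532, 418, 1238]) cube([411, 68, 24]);
translate([532, 418, 1563]) cube([411, 68, 24]);
translate([532, 418, 1888]) cube([411, 68, 24]);
translate([532, 418, 2213]) cube([411, 68, 24]);
translate([532, 418, 2538]) cube([411, 68, 24]);


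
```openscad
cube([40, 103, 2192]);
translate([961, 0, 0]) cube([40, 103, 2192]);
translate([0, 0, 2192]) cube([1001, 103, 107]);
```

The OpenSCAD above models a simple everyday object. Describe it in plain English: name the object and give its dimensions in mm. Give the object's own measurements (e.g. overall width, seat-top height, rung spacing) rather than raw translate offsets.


A door frame. The clear opening is 921 mm wide and 2192 mm high. Two 40 mm wide jambs, 103 mm deep, stand either side of the opening from the floor to the top of the opening. A 107 mm thick head sits across the top of both jambs, spanning the full outside width of the frame.


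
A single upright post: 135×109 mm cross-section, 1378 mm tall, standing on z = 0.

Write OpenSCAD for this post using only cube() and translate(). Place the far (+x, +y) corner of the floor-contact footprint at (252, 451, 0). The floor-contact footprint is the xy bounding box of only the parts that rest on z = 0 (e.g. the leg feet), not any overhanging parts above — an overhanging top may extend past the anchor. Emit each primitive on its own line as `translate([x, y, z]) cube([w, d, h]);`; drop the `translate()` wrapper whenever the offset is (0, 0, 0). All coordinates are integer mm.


translate([117, 342, 0]) cube([135, 109, 1378]);


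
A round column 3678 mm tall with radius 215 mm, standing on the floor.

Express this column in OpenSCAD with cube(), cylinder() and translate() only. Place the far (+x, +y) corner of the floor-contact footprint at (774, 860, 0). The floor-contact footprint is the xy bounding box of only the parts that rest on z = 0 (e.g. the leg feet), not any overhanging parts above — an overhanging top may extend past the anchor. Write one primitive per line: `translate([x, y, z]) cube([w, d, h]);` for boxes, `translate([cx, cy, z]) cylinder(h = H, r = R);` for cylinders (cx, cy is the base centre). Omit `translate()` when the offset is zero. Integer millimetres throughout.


translate([559, 645, 0]) cylinder(h = 3678, r = 215);


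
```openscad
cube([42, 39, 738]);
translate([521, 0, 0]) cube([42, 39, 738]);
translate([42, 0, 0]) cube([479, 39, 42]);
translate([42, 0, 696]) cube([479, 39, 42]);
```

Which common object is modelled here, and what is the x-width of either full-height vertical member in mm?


A picture frame. The border width is 42 mm.

Four thin pieces enclosing a rectangular opening — a picture frame. The two full-height stiles are 738 mm tall; the top rail sits at z = 696 and is 42 mm tall, so the border above the opening is 738 − 696 = 42 mm, matching the stile x-width.


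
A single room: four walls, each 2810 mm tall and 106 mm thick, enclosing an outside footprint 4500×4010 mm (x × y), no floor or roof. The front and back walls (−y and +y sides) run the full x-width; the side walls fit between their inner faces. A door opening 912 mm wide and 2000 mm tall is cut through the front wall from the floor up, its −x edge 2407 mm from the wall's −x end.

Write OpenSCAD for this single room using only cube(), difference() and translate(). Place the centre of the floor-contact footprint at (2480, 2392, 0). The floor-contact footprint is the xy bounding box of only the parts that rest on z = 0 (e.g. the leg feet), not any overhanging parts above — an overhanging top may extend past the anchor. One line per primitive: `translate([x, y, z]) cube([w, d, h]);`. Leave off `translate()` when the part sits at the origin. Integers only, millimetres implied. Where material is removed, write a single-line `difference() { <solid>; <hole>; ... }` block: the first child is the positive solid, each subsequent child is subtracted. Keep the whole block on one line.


difference() { translate([230, 387, 0]) cube([4500, 106, 2810]); translate([2637, 387, 0]) cube([912, 106, 2000]); }
translate([230, 4291, 0]) cube([4500, 106, 2810]);
translate([230, 493, 0]) cube([106, 3798, 2810]);
translate([4624, 493, 0]) cube([106, 3798, 2810]);


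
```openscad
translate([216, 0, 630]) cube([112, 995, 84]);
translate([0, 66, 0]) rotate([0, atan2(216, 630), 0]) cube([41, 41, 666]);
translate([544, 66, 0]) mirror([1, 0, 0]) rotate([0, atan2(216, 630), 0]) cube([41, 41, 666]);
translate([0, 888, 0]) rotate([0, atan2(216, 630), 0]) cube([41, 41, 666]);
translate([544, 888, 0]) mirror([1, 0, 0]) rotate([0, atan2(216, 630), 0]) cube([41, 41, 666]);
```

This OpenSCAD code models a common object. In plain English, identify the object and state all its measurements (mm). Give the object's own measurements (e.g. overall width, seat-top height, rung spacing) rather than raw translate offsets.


A sawhorse. A 112×995×84 mm beam (x, y, z) sits on two A-frame leg pairs. Each pair is two raked legs of 41×41 mm section (41 mm along y) splaying symmetrically in x. Each leg rises 630 mm vertically over 216 mm of horizontal reach and is 666 mm long along its own axis. Every leg's outer bottom edge rests on the floor and its outer top edge meets a bottom edge of the beam — the left legs (tilting toward +x) meet the beam's −x bottom edge, the right legs (their mirror images, tilting toward −x) meet its +x bottom edge — so the leg tops tuck under the beam, the beam's underside is 630 mm above the floor, and the feet are 544 mm apart outside-to-outside with the beam centred between them. The two leg pairs are set in 66 mm from either end of the beam.


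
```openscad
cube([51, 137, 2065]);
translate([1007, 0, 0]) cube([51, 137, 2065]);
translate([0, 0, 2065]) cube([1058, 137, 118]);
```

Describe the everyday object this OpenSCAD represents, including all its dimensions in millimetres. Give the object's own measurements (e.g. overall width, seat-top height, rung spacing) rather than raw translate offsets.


A door frame. The clear opening is 956 mm wide and 2065 mm high. Two 51 mm wide jambs, 137 mm deep, stand either side of the opening from the floor to the top of the opening. A 118 mm thick head sits across the top of both jambs, spanning the full outside width of the frame.


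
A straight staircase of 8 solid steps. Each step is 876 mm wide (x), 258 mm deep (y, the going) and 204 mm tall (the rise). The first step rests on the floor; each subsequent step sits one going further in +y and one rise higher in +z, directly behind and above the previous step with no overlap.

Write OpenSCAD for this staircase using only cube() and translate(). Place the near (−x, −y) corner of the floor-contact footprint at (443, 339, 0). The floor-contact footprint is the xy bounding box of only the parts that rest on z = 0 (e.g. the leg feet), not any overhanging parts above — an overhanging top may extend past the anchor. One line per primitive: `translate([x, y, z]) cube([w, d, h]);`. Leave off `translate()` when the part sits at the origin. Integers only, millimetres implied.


translate([443, 339, 0]) cube([876, 258, 204]);
translate([443, 597, 204]) cube([876, 258, 204]);
translate([443, 855, 408]) cube([876, 258, 204]);
translate([443, 1113, 612]) cube([876, 258, 204]);
translate([443, 1371, 816]) cube([876, 258, 204]);
translate([443, 1629, 1020]) cube([876, 258, 204]);
translate([443, 1887, 1224]) cube([876, 258, 204]);
translate([443, 2145, 1428]) cube([876, 258, 204]);


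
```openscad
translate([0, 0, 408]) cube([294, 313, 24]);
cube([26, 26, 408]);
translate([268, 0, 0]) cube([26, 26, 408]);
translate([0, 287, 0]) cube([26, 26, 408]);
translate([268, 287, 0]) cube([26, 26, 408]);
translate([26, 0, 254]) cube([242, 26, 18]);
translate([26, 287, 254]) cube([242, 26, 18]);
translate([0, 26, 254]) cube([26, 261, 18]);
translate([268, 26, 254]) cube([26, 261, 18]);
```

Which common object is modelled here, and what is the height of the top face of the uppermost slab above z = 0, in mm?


A stool. The seat height is 432 mm.

A 294×313×24 slab at z = 408 on four corner posts — a stool. The seat top is 408 + 24 = 432 mm.


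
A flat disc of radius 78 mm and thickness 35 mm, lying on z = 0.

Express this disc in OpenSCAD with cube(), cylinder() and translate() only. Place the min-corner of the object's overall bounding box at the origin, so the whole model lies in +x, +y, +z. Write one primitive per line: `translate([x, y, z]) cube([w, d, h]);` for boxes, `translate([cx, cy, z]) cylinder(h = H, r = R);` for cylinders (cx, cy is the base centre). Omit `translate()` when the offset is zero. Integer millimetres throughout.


translate([78, 78, 0]) cylinder(h = 35, r = 78);


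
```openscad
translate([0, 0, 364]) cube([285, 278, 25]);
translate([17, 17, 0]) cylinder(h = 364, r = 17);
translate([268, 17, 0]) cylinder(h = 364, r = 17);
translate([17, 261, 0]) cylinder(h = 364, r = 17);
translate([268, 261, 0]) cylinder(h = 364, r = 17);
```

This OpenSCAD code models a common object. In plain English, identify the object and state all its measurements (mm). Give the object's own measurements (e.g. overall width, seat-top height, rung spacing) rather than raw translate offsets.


A four-legged stool. The seat is a 285×278×25 mm slab whose top surface is at z = 389 mm; four round legs, each 34 mm in diameter, run from the floor (z = 0) to the underside of the seat, each leg's axis is inset half a diameter from the nearest pair of seat edges (so the leg's bounding box is flush with the corner).


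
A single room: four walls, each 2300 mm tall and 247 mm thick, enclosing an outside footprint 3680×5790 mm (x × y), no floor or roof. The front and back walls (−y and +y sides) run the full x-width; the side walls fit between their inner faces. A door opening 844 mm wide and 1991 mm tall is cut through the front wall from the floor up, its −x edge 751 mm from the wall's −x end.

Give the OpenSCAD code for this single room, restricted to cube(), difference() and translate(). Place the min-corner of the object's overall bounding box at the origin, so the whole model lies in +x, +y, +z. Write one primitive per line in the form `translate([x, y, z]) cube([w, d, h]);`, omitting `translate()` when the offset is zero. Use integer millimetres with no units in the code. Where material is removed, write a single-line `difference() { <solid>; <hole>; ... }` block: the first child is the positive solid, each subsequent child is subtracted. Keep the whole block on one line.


difference() { cube([3680, 247, 2300]); translate([751, 0, 0]) cube([844, 247, 1991]); }
translate([0, 5543, 0]) cube([3680, 247, 2300]);
translate([0, 247, 0]) cube([247, 5296, 2300]);
translate([3433, 247, 0]) cube([247, 5296, 2300]);


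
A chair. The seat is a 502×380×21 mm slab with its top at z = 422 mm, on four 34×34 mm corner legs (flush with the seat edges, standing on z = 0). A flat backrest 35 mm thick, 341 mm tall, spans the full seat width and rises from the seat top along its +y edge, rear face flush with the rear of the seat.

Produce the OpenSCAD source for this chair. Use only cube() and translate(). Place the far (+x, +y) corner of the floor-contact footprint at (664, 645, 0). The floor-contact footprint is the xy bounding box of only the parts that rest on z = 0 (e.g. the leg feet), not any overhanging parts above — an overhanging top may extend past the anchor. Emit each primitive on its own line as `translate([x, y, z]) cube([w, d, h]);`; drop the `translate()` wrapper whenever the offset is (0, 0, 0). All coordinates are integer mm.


translate([162, 265, 401]) cube([502, 380, 21]);
translate([162, 265, 0]) cube([34, 34, 401]);
translate([630, 265, 0]) cube([34, 34, 401]);
translate([162, 611, 0]) cube([34, 34, 401]);
translate([630, 611, 0]) cube([34, 34, 401]);
translate([162, 610, 422]) cube([502, 35, 341]);


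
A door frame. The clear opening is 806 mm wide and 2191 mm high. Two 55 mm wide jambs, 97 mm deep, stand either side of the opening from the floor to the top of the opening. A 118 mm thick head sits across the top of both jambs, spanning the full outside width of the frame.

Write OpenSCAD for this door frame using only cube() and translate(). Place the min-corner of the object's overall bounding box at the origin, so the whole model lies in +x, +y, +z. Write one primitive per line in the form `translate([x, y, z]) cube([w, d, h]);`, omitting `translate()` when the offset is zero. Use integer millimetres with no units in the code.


cube([55, 97, 2191]);
translate([861, 0, 0]) cube([55, 97, 2191]);
translate([0, 0, 2191]) cube([916, 97, 118]);


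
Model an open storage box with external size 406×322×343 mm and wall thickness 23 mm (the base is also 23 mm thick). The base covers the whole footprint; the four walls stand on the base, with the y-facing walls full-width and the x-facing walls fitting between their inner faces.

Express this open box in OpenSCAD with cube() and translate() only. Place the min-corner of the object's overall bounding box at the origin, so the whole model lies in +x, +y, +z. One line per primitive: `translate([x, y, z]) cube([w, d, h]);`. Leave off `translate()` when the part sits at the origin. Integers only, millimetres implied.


cube([406, 322, 23]);
translate([0, 0, 23]) cube([406, 23, 320]);
translate([0, 299, 23]) cube([406, 23, 320]);
translate([0, 23, 23]) cube([23, 276, 320]);
translate([383, 23, 23]) cube([23, 276, 320]);


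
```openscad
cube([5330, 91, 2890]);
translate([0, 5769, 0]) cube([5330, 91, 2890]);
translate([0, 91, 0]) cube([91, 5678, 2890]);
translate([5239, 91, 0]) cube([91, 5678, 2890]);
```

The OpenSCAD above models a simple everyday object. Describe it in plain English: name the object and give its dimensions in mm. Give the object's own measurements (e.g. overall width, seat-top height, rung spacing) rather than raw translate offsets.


The wall frame of a small rectangular building: four walls, each 2890 mm tall and 91 mm thick, enclosing a footprint 5330 mm (x) by 5860 mm (y) outside-to-outside, with no floor or roof. The front and back walls (the −y and +y sides) span the full width; the two side walls fit between them.


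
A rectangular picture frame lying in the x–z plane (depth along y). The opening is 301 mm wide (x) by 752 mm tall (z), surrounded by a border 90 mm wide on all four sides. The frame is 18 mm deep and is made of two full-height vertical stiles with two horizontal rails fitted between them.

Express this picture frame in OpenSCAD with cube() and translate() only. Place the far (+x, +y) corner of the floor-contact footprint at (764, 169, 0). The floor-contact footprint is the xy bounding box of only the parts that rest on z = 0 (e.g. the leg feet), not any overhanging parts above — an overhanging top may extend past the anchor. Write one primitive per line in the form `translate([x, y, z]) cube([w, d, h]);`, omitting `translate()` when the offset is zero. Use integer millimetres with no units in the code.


translate([283, 151, 0]) cube([90, 18, 932]);
translate([674, 151, 0]) cube([90, 18, 932]);
translate([373, 151, 0]) cube([301, 18, 90]);
translate([373, 151, 842]) cube([301, 18, 90]);


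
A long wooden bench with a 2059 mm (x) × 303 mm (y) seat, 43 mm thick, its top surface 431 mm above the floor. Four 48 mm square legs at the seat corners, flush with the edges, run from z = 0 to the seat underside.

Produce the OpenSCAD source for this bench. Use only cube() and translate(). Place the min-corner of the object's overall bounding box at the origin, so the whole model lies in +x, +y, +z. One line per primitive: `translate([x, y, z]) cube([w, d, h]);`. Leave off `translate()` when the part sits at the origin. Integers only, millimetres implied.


translate([0, 0, 388]) cube([2059, 303, 43]);
cube([48, 48, 388]);
translate([0, 255, 0]) cube([48, 48, 388]);
translate([2011, 0, 0]) cube([48, 48, 388]);
translate([2011, 255, 0]) cube([48, 48, 388]);


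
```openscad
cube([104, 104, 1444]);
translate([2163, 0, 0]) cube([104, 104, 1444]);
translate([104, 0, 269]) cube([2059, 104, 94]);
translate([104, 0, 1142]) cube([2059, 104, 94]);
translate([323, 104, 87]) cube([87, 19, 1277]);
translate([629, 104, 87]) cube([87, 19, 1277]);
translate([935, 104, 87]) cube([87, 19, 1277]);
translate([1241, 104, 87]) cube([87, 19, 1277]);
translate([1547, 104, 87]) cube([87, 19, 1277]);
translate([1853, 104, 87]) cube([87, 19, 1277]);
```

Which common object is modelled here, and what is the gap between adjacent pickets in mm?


A fence section. The picket gap is 219 mm.

Two posts, two rails, 6 pickets — a fence section. Span 2059 mm holds 6 pickets of 87 mm with 7 equal gaps: ⌊(2059 − 6·87) / 7⌋ = 219 mm.


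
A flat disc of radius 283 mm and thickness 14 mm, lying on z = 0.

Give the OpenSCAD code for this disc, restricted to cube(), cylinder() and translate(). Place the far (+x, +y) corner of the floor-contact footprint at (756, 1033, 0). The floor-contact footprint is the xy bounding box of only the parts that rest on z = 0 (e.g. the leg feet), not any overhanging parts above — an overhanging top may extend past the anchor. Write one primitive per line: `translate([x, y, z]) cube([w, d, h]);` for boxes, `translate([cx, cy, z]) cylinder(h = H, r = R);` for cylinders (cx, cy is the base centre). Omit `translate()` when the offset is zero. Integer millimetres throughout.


translate([473, 750, 0]) cylinder(h = 14, r = 283);


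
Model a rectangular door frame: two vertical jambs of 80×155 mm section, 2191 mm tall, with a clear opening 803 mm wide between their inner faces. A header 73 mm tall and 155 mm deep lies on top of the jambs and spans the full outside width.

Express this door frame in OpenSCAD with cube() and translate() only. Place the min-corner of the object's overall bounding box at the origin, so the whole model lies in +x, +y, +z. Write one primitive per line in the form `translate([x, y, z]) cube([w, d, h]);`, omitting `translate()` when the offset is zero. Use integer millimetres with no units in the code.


cube([80, 155, 2191]);
translate([883, 0, 0]) cube([80, 155, 2191]);
translate([0, 0, 2191]) cube([963, 155, 73]);


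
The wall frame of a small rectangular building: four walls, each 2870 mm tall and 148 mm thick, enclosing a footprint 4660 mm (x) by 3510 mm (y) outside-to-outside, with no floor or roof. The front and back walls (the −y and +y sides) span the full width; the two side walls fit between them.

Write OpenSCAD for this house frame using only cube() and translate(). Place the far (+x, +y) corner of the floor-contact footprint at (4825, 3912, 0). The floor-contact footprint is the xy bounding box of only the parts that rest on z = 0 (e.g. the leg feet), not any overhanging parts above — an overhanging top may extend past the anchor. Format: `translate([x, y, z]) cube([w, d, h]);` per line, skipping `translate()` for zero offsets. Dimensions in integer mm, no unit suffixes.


translate([165, 402, 0]) cube([4660, 148, 2870]);
translate([165, 3764, 0]) cube([4660, 148, 2870]);
translate([165, 550, 0]) cube([148, 3214, 2870]);
translate([4677, 550, 0]) cube([148, 3214, 2870]);


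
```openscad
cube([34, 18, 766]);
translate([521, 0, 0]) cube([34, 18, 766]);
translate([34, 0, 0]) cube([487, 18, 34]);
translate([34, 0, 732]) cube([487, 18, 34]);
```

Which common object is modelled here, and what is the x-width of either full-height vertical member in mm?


A picture frame. The border width is 34 mm.

Four thin pieces enclosing a rectangular opening — a picture frame. The two full-height stiles are 766 mm tall; the top rail sits at z = 732 and is 34 mm tall, so the border above the opening is 766 − 732 = 34 mm, matching the stile x-width.


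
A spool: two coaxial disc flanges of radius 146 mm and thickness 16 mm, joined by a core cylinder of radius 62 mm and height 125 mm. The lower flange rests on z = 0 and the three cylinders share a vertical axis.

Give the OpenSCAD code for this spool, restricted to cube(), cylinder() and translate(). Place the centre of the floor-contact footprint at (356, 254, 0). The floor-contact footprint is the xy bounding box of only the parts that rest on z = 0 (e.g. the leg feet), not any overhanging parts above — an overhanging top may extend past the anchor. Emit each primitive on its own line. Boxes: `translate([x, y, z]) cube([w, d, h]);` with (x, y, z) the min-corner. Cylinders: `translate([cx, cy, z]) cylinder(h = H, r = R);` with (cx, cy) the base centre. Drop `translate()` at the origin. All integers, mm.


translate([356, 254, 0]) cylinder(h = 16, r = 146);
translate([356, 254, 16]) cylinder(h = 125, r = 62);
translate([356, 254, 141]) cylinder(h = 16, r = 146);


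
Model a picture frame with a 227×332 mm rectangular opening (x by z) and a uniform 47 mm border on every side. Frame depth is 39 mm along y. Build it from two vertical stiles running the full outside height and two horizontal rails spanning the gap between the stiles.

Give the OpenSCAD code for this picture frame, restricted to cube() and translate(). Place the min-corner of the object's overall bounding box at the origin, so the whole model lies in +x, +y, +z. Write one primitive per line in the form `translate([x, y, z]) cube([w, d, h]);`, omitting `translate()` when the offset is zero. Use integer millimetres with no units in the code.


cube([47, 39, 426]);
translate([274, 0, 0]) cube([47, 39, 426]);
translate([47, 0, 0]) cube([227, 39, 47]);
translate([47, 0, 379]) cube([227, 39, 47]);


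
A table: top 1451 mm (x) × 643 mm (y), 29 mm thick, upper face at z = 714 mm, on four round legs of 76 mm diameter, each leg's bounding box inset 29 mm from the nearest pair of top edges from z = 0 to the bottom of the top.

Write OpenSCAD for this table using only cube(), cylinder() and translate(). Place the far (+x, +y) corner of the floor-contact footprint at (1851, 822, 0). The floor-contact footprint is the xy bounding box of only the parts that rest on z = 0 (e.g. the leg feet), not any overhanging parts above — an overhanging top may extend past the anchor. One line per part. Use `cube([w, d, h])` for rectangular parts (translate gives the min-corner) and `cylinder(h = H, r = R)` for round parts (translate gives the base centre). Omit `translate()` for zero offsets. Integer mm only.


translate([429, 208, 685]) cube([1451, 643, 29]);
translate([496, 275, 0]) cylinder(h = 685, r = 38);
translate([1813, 275, 0]) cylinder(h = 685, r = 38);
translate([496, 784, 0]) cylinder(h = 685, r = 38);
translate([1813, 784, 0]) cylinder(h = 685, r = 38);


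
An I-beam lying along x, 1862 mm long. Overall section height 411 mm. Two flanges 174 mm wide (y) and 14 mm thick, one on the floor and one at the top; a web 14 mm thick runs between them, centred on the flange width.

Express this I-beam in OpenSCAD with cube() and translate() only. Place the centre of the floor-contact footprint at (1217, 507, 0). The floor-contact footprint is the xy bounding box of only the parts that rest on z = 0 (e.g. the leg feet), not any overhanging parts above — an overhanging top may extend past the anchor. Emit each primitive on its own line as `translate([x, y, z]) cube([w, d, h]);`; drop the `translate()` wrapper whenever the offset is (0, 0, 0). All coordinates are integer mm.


translate([286, 420, 0]) cube([1862, 174, 14]);
translate([286, 500, 14]) cube([1862, 14, 383]);
translate([286, 420, 397]) cube([1862, 174, 14]);


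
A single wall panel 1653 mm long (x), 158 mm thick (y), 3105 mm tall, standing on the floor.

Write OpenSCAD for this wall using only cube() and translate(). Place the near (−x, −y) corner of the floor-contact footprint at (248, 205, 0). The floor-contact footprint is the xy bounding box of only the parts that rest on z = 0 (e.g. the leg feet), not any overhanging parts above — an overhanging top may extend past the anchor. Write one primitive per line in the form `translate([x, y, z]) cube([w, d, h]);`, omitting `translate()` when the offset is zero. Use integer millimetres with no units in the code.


translate([248, 205, 0]) cube([1653, 158, 3105]);


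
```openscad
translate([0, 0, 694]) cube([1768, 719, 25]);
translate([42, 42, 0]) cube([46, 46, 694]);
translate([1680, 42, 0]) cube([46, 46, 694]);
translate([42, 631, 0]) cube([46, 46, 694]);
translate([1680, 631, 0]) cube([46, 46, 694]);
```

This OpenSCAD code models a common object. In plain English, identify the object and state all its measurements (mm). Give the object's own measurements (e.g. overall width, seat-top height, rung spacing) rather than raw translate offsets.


A rectangular dining table. The top is 1768×719×25 mm with its upper surface at z = 719 mm. It stands on four 46×46 mm square legs, each inset 42 mm from the nearest pair of top edges, running from the floor to the underside of the top.


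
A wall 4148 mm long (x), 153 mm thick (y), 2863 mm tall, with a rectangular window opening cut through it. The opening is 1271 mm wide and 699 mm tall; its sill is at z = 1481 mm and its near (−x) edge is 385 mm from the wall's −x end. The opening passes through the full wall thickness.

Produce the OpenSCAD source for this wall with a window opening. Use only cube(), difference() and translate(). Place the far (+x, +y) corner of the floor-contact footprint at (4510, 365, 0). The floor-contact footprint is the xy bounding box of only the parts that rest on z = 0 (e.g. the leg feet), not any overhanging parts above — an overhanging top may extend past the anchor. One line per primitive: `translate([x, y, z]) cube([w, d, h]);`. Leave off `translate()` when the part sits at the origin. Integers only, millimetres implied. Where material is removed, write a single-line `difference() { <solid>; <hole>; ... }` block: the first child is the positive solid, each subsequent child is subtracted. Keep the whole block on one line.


difference() { translate([362, 212, 0]) cube([4148, 153, 2863]); translate([747, 212, 1481]) cube([1271, 153, 699]); }


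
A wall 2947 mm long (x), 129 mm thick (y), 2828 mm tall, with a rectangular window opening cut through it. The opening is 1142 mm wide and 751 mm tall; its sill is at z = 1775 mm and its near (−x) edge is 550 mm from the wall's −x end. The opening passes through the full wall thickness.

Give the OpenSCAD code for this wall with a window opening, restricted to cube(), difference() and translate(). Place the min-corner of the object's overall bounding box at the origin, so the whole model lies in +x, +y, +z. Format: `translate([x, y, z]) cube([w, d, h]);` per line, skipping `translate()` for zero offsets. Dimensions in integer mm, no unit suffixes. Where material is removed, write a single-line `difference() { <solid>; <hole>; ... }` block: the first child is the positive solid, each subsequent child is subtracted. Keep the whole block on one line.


difference() { cube([2947, 129, 2828]); translate([550, 0, 1775]) cube([1142, 129, 751]); }
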